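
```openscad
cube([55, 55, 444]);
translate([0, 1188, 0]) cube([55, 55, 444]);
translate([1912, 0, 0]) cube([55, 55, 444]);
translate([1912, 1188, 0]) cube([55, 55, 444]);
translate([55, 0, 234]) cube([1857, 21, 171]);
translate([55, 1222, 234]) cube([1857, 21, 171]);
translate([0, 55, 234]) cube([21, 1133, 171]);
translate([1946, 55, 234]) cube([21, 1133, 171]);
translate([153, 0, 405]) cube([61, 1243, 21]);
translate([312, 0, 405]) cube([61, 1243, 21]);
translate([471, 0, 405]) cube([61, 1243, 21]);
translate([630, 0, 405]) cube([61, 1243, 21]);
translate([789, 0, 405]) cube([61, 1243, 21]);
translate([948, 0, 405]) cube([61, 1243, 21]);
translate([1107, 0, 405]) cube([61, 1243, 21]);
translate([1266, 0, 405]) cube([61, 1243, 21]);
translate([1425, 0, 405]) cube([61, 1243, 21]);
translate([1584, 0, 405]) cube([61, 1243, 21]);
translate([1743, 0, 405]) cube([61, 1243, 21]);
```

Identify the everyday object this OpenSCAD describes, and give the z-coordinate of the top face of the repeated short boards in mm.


A bed frame. The slat-top height is 426 mm.

Four posts, four rails, and a row of slats — a bed frame. Slats sit on the rails at z = 234 + 171 = 405; with slat thickness 21, the top is 426 mm.


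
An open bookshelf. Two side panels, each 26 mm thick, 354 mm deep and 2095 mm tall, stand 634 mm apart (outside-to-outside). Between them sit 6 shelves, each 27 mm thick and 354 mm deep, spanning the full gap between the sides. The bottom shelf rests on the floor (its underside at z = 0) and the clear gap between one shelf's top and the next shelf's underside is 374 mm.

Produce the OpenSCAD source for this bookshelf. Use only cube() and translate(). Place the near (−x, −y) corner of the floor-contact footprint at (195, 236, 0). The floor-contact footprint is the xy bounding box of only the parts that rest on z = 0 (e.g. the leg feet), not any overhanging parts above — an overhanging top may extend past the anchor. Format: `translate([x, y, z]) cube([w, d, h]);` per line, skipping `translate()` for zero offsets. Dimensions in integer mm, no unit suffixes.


translate([195, 236, 0]) cube([26, 354, 2095]);
translate([803, 236, 0]) cube([26, 354, 2095]);
translate([221, 236, 0]) cube([582, 354, 27]);
translate([221, 236, 401]) cube([582, 354, 27]);
translate([221, 236, 802]) cube([582, 354, 27]);
translate([221, 236, 1203]) cube([582, 354, 27]);
translate([221, 236, 1604]) cube([582, 354, 27]);
translate([221, 236, 2005]) cube([582, 354, 27]);


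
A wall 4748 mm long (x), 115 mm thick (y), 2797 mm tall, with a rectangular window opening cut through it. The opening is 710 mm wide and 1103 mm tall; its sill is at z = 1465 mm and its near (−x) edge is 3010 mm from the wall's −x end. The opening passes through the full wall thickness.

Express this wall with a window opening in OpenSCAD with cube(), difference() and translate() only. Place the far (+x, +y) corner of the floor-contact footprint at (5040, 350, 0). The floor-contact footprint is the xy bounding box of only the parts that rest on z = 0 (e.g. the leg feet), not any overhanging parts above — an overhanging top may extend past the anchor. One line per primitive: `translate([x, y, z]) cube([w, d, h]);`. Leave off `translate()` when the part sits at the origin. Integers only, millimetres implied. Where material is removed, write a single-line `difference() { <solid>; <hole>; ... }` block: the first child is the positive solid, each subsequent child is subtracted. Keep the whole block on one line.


difference() { translate([292, 235, 0]) cube([4748, 115, 2797]); translate([3302, 235, 1465]) cube([710, 115, 1103]); }


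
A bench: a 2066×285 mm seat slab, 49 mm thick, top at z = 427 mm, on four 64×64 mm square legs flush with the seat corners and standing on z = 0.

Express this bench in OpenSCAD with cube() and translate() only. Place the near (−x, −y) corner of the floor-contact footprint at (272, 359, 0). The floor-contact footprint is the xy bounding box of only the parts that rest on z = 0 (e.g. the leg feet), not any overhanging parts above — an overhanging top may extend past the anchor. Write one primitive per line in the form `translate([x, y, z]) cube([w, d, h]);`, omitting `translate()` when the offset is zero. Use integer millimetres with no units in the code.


translate([272, 359, 378]) cube([2066, 285, 49]);
translate([272, 359, 0]) cube([64, 64, 378]);
translate([272, 580, 0]) cube([64, 64, 378]);
translate([2274, 359, 0]) cube([64, 64, 378]);
translate([2274, 580, 0]) cube([64, 64, 378]);


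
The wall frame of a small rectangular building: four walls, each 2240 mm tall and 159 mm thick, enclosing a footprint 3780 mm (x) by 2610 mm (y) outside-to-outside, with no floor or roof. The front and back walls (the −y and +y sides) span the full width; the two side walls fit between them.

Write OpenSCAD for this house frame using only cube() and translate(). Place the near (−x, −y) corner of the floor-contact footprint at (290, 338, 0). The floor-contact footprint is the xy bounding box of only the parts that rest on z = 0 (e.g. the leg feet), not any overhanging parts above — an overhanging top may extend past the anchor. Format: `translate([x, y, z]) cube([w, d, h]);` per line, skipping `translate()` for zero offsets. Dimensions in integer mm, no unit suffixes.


translate([290, 338, 0]) cube([3780, 159, 2240]);
translate([290, 2789, 0]) cube([3780, 159, 2240]);
translate([290, 497, 0]) cube([159, 2292, 2240]);
translate([3911, 497, 0]) cube([159, 2292, 2240]);


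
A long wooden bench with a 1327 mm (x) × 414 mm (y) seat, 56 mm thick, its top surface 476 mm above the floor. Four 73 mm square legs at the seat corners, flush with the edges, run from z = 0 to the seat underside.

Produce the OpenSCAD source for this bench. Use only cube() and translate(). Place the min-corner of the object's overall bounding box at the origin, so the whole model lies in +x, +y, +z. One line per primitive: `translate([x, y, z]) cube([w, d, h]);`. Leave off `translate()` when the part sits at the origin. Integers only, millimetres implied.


translate([0, 0, 420]) cube([1327, 414, 56]);
cube([73, 73, 420]);
translate([0, 341, 0]) cube([73, 73, 420]);
translate([1254, 0, 0]) cube([73, 73, 420]);
translate([1254, 341, 0]) cube([73, 73, 420]);


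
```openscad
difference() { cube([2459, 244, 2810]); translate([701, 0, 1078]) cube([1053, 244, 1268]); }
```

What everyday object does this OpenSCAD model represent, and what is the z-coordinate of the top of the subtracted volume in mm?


A wall with a window opening. The window head height is 2346 mm.

A wall with a rectangular opening subtracted — a window. Sill at z = 1078, opening 1268 mm tall, so the head is at 1078 + 1268 = 2346 mm.


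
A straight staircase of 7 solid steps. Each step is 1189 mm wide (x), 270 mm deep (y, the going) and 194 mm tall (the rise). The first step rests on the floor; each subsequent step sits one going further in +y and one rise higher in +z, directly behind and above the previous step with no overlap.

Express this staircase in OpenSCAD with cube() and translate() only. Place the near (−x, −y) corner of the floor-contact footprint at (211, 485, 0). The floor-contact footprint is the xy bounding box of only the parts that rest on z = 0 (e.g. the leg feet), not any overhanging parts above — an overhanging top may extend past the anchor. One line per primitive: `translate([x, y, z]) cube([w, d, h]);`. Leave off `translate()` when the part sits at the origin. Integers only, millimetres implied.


translate([211, 485, 0]) cube([1189, 270, 194]);
translate([211, 755, 194]) cube([1189, 270, 194]);
translate([211, 1025, 388]) cube([1189, 270, 194]);
translate([211, 1295, 582]) cube([1189, 270, 194]);
translate([211, 1565, 776]) cube([1189, 270, 194]);
translate([211, 1835, 970]) cube([1189, 270, 194]);
translate([211, 2105, 1164]) cube([1189, 270, 194]);


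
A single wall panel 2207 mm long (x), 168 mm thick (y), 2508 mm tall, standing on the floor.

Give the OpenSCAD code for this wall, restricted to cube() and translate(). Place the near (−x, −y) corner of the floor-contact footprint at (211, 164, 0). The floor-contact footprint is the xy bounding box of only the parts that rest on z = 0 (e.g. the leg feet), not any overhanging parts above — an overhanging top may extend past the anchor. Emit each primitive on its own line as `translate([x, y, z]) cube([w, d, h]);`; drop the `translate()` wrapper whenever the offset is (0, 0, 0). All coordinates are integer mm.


translate([211, 164, 0]) cube([2207, 168, 2508]);


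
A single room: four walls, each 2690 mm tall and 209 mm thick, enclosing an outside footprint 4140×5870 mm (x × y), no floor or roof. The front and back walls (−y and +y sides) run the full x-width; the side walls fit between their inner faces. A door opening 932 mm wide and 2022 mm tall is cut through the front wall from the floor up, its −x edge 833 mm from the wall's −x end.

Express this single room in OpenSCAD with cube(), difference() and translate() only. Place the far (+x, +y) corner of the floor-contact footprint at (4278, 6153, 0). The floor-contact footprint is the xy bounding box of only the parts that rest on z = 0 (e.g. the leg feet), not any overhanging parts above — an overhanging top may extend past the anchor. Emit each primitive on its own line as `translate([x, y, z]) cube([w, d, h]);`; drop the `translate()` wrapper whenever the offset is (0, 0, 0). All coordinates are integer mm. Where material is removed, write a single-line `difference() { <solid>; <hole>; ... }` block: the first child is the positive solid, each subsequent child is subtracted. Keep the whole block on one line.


difference() { translate([138, 283, 0]) cube([4140, 209, 2690]); translate([971, 283, 0]) cube([932, 209, 2022]); }
translate([138, 5944, 0]) cube([4140, 209, 2690]);
translate([138, 492, 0]) cube([209, 5452, 2690]);
translate([4069, 492, 0]) cube([209, 5452, 2690]);


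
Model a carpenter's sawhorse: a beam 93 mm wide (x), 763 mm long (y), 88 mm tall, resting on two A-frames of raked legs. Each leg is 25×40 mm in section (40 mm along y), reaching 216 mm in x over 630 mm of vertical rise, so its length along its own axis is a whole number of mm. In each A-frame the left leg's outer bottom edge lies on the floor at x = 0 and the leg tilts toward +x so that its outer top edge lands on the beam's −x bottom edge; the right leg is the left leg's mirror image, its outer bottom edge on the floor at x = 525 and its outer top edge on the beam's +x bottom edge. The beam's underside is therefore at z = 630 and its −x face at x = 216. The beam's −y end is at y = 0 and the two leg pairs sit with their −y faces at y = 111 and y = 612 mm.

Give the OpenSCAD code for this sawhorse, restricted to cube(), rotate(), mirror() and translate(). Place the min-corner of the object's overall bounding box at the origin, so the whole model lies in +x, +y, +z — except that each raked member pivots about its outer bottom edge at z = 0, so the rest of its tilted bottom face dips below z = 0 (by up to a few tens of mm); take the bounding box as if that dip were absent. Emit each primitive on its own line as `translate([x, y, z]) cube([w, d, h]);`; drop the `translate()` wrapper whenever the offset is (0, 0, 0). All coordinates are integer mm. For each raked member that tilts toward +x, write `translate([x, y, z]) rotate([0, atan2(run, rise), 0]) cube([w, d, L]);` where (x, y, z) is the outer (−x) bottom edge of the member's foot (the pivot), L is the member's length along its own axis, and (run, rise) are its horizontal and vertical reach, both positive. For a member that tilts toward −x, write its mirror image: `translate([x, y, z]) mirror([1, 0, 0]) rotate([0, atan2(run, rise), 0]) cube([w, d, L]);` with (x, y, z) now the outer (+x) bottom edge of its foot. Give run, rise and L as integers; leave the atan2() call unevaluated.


translate([216, 0, 630]) cube([93, 763, 88]);
translate([0, 111, 0]) rotate([0, atan2(216, 630), 0]) cube([25, 40, 666]);
translate([525, 111, 0]) mirror([1, 0, 0]) rotate([0, atan2(216, 630), 0]) cube([25, 40, 666]);
translate([0, 612, 0]) rotate([0, atan2(216, 630), 0]) cube([25, 40, 666]);
translate([525, 612, 0]) mirror([1, 0, 0]) rotate([0, atan2(216, 630), 0]) cube([25, 40, 666]);


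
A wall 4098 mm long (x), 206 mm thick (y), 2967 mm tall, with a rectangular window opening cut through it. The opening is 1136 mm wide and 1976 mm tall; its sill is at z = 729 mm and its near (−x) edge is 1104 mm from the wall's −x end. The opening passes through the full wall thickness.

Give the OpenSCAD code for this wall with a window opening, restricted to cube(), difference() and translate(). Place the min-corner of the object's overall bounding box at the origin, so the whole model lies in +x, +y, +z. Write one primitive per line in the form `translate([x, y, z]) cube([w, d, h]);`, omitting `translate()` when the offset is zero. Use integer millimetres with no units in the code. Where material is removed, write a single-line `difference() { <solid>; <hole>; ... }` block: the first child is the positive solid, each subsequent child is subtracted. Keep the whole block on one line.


difference() { cube([4098, 206, 2967]); translate([1104, 0, 729]) cube([1136, 206, 1976]); }


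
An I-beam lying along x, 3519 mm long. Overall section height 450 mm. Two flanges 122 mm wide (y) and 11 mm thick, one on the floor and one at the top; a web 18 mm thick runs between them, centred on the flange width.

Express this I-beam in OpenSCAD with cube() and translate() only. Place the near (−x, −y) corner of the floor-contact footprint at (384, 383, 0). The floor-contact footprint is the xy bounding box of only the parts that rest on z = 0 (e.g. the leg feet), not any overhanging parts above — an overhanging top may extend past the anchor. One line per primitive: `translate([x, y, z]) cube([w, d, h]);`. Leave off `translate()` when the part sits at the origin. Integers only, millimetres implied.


translate([384, 383, 0]) cube([3519, 122, 11]);
translate([384, 435, 11]) cube([3519, 18, 428]);
translate([384, 383, 439]) cube([3519, 122, 11]);


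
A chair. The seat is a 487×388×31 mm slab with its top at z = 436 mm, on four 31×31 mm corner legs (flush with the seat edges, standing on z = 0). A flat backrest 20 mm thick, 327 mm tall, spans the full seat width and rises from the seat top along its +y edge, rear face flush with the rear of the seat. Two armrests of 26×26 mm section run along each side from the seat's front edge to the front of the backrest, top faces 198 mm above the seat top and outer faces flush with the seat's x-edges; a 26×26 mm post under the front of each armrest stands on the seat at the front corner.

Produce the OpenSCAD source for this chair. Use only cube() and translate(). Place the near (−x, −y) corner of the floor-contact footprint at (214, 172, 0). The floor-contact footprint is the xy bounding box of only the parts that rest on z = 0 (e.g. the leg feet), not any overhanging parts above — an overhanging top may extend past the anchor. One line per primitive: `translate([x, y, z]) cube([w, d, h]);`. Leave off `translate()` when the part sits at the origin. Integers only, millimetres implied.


translate([214, 172, 405]) cube([487, 388, 31]);
translate([214, 172, 0]) cube([31, 31, 405]);
translate([670, 172, 0]) cube([31, 31, 405]);
translate([214, 529, 0]) cube([31, 31, 405]);
translate([670, 529, 0]) cube([31, 31, 405]);
translate([214, 540, 436]) cube([487, 20, 327]);
translate([214, 172, 608]) cube([26, 368, 26]);
translate([675, 172, 608]) cube([26, 368, 26]);
translate([214, 172, 436]) cube([26, 26, 172]);
translate([675, 172, 436]) cube([26, 26, 172]);


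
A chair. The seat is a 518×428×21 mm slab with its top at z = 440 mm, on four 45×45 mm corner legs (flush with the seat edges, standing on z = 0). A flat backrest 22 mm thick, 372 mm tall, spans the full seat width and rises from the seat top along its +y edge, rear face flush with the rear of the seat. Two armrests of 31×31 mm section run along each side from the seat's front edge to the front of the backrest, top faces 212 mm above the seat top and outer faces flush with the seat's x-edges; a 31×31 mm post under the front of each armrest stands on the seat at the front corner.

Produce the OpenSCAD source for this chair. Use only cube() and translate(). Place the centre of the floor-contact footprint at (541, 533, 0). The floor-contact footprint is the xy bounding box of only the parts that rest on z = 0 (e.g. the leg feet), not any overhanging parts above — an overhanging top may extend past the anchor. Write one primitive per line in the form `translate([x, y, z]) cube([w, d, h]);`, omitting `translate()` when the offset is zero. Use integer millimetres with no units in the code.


// leg_h = 440 - 21 = 419
// arm post h = 212 - 31 = 181
translate([282, 319, 419]) cube([518, 428, 21]);
translate([282, 319, 0]) cube([45, 45, 419]);
translate([755, 319, 0]) cube([45, 45, 419]);
translate([282, 702, 0]) cube([45, 45, 419]);
translate([755, 702, 0]) cube([45, 45, 419]);
translate([282, 725, 440]) cube([518, 22, 372]);
translate([282, 319, 621]) cube([31, 406, 31]);
translate([769, 319, 621]) cube([31, 406, 31]);
translate([282, 319, 440]) cube([31, 31, 181]);
translate([769, 319, 440]) cube([31, 31, 181]);


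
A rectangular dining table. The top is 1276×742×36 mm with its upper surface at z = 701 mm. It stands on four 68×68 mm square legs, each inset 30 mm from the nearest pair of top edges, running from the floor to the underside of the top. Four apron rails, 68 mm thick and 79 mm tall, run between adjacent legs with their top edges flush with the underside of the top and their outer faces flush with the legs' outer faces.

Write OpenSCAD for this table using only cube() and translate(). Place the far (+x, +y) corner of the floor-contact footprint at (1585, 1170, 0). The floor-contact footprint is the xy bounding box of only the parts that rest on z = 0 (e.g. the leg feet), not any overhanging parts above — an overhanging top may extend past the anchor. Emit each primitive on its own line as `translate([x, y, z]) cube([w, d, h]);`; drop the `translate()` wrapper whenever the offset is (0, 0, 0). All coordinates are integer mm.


translate([339, 458, 665]) cube([1276, 742, 36]);
translate([369, 488, 0]) cube([68, 68, 665]);
translate([1517, 488, 0]) cube([68, 68, 665]);
translate([369, 1102, 0]) cube([68, 68, 665]);
translate([1517, 1102, 0]) cube([68, 68, 665]);
translate([437, 488, 586]) cube([1080, 68, 79]);
translate([437, 1102, 586]) cube([1080, 68, 79]);
translate([369, 556, 586]) cube([68, 546, 79]);
translate([1517, 556, 586]) cube([68, 546, 79]);


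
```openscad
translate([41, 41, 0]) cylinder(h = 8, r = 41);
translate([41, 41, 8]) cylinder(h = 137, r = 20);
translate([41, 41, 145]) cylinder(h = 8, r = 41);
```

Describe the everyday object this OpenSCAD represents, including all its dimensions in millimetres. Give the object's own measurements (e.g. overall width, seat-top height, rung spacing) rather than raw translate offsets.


A spool: two coaxial disc flanges of radius 41 mm and thickness 8 mm, joined by a core cylinder of radius 20 mm and height 137 mm. The lower flange rests on z = 0 and the three cylinders share a vertical axis.


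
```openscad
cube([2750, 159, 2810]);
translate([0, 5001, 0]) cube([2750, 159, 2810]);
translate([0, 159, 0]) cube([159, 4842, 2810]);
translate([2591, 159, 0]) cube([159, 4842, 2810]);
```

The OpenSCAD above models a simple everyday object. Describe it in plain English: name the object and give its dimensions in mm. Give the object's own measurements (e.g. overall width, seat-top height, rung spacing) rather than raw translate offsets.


The wall frame of a small rectangular building: four walls, each 2810 mm tall and 159 mm thick, enclosing a footprint 2750 mm (x) by 5160 mm (y) outside-to-outside, with no floor or roof. The front and back walls (the −y and +y sides) span the full width; the two side walls fit between them.


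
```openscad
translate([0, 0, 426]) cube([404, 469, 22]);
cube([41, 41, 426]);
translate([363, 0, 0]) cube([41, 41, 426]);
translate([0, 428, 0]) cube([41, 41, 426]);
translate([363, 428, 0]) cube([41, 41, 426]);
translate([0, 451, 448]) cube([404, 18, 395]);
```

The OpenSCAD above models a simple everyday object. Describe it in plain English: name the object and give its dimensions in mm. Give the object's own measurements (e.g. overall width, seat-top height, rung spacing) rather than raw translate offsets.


A chair. The seat is a 404×469×22 mm slab with its top at z = 448 mm, on four 41×41 mm corner legs (flush with the seat edges, standing on z = 0). A flat backrest 18 mm thick, 395 mm tall, spans the full seat width and rises from the seat top along its +y edge, rear face flush with the rear of the seat.


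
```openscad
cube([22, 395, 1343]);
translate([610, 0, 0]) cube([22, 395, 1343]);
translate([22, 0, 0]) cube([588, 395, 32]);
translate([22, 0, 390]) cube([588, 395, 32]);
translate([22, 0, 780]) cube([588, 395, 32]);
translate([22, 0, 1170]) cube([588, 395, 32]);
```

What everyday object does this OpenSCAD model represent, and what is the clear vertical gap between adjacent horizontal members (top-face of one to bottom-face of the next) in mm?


A bookshelf. The clear shelf gap is 358 mm.

Two tall side panels with 4 horizontal boards between them — a bookshelf. The first two shelf undersides are at z = 0 and z = 390; with shelf thickness 32, the clear gap is 390 − 0 − 32 = 358 mm.


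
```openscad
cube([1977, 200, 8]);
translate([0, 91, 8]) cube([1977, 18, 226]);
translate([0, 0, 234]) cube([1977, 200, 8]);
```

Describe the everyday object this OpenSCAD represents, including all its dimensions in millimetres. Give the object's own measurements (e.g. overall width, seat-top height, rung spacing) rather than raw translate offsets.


An I-beam lying along x, 1977 mm long. Overall section height 242 mm. Two flanges 200 mm wide (y) and 8 mm thick, one on the floor and one at the top; a web 18 mm thick runs between them, centred on the flange width.


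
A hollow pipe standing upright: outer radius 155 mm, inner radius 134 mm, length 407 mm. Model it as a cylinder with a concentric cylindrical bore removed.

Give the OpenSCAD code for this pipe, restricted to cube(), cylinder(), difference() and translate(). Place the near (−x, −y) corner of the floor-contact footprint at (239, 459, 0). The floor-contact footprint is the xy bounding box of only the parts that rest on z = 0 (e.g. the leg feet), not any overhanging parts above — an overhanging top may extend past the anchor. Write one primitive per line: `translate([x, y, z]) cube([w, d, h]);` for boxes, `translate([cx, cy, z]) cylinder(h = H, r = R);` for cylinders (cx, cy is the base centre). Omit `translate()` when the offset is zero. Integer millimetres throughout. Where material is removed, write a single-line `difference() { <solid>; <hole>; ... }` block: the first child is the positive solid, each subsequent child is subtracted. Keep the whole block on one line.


difference() { translate([394, 614, 0]) cylinder(h = 407, r = 155); translate([394, 614, 0]) cylinder(h = 407, r = 134); }


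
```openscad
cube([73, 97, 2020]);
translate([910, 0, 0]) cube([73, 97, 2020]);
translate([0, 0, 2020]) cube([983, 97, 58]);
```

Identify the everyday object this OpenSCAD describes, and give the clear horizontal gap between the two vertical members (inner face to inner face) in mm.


A door frame. The clear opening width is 837 mm.

Two 2020 mm tall posts with a header on top — a door frame. The left jamb is 73 mm wide at x = 0; the right jamb starts at x = 910. The clear opening is 910 − 73 = 837 mm.


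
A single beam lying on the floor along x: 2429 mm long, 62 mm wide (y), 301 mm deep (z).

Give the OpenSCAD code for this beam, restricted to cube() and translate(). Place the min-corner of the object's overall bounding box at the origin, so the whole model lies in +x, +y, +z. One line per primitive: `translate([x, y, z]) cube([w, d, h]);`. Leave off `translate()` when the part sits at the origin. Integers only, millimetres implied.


cube([2429, 62, 301]);


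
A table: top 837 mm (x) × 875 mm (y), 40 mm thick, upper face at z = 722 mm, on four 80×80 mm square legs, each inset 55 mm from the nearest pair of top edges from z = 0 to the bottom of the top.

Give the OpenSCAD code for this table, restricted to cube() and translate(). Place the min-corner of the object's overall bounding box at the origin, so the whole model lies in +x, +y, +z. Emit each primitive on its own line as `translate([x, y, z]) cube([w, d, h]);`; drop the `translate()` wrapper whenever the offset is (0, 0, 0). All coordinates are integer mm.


translate([0, 0, 682]) cube([837, 875, 40]);
translate([55, 55, 0]) cube([80, 80, 682]);
translate([702, 55, 0]) cube([80, 80, 682]);
translate([55, 740, 0]) cube([80, 80, 682]);
translate([702, 740, 0]) cube([80, 80, 682]);


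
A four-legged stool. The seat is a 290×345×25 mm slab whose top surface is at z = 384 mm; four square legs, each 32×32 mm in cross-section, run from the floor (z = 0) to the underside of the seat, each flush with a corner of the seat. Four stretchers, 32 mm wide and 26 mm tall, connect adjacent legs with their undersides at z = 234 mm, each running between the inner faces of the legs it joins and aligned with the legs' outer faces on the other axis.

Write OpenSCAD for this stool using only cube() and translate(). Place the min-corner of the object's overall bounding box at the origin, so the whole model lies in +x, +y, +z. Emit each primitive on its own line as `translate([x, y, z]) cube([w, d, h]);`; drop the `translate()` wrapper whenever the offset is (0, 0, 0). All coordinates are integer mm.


translate([0, 0, 359]) cube([290, 345, 25]);
cube([32, 32, 359]);
translate([258, 0, 0]) cube([32, 32, 359]);
translate([0, 313, 0]) cube([32, 32, 359]);
translate([258, 313, 0]) cube([32, 32, 359]);
translate([32, 0, 234]) cube([226, 32, 26]);
translate([32, 313, 234]) cube([226, 32, 26]);
translate([0, 32, 234]) cube([32, 281, 26]);
translate([258, 32, 234]) cube([32, 281, 26]);


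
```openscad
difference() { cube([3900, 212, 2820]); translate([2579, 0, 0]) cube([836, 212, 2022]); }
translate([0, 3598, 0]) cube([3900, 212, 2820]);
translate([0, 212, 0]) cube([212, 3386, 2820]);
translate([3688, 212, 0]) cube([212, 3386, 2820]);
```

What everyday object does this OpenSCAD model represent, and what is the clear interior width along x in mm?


A single room. The interior width is 3476 mm.

Four walls enclosing a rectangle with a door in the front wall — a room. Outside width 3900 minus two 212 mm walls gives 3476 mm.


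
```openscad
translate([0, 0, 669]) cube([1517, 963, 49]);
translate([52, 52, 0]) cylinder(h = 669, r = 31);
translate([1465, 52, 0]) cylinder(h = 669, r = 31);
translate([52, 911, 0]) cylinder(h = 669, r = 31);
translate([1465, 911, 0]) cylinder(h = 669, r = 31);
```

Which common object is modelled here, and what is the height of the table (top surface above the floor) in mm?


A table. The table height is 718 mm.

A 1517×963×49 slab sits at z = 669 on four Ø62 mm round legs — a table. The top surface is at 669 + 49 = 718 mm.


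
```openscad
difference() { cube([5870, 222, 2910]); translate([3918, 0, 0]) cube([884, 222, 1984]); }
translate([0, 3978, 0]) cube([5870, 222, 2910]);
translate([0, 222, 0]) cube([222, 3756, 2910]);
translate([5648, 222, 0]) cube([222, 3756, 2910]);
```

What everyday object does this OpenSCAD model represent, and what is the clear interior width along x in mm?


A single room. The interior width is 5426 mm.

Four walls enclosing a rectangle with a door in the front wall — a room. Outside width 5870 minus two 222 mm walls gives 5426 mm.


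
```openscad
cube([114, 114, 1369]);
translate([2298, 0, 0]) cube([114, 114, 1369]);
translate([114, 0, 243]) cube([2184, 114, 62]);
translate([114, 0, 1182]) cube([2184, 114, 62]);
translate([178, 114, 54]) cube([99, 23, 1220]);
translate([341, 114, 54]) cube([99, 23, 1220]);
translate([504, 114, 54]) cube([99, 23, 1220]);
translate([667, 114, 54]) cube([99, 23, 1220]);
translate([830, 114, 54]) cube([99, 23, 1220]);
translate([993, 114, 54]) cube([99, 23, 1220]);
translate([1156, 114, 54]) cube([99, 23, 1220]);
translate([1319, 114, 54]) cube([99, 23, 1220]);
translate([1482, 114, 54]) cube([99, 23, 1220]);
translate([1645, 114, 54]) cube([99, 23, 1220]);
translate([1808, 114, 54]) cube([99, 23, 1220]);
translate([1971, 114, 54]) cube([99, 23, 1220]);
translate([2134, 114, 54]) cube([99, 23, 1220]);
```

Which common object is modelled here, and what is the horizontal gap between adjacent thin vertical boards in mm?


A fence section. The picket gap is 64 mm.

Two posts, two rails, 13 pickets — a fence section. Span 2184 mm holds 13 pickets of 99 mm with 14 equal gaps: ⌊(2184 − 13·99) / 14⌋ = 64 mm.


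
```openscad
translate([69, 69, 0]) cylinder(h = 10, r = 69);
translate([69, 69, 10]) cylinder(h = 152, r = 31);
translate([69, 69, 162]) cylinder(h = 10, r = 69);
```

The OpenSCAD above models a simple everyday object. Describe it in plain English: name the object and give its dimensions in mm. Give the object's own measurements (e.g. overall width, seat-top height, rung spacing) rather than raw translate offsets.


A spool: two coaxial disc flanges of radius 69 mm and thickness 10 mm, joined by a core cylinder of radius 31 mm and height 152 mm. The lower flange rests on z = 0 and the three cylinders share a vertical axis.


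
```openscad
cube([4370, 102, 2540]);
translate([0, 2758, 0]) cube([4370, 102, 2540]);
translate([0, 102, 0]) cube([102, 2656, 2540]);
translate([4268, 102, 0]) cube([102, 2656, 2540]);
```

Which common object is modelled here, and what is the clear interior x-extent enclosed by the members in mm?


A house (or room) frame. The interior width is 4166 mm.

Four 2540 mm walls enclosing a rectangle with no floor or roof — a room or house frame. Outside width is 4370 mm and wall thickness is 102 mm, so the interior width is 4370 − 2 × 102 = 4166 mm.


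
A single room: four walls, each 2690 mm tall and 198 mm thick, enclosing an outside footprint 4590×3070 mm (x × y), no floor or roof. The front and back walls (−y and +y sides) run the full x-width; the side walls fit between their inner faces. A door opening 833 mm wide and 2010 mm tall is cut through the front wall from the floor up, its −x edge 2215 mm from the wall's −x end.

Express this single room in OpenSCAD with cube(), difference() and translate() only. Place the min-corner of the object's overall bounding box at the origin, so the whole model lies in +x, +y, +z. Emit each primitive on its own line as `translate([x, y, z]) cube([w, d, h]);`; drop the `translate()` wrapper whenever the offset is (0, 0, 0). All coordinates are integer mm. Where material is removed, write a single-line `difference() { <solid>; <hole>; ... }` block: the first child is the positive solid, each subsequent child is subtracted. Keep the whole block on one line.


difference() { cube([4590, 198, 2690]); translate([2215, 0, 0]) cube([833, 198, 2010]); }
translate([0, 2872, 0]) cube([4590, 198, 2690]);
translate([0, 198, 0]) cube([198, 2674, 2690]);
translate([4392, 198, 0]) cube([198, 2674, 2690]);


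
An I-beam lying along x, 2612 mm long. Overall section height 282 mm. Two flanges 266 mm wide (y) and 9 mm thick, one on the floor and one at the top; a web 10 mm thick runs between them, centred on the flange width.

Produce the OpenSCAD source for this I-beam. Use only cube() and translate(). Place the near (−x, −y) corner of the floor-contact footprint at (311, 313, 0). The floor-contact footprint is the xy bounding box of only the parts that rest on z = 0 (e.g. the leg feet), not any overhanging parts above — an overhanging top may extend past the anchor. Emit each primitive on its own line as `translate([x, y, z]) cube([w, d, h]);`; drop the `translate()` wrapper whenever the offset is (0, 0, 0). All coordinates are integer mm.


translate([311, 313, 0]) cube([2612, 266, 9]);
translate([311, 441, 9]) cube([2612, 10, 264]);
translate([311, 313, 273]) cube([2612, 266, 9]);


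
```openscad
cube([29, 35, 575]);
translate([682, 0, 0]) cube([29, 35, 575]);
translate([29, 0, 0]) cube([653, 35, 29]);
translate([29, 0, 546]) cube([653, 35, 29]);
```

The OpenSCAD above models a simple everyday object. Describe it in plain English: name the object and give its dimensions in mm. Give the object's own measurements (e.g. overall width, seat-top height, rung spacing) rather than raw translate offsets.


A rectangular picture frame lying in the x–z plane (depth along y). The opening is 653 mm wide (x) by 517 mm tall (z), surrounded by a border 29 mm wide on all four sides. The frame is 35 mm deep and is made of two full-height vertical stiles with two horizontal rails fitted between them.


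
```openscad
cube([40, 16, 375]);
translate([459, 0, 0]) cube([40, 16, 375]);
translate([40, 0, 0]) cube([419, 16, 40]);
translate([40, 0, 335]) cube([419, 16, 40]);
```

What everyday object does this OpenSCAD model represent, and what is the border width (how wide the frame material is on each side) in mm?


A picture frame. The border width is 40 mm.

Four thin pieces enclosing a rectangular opening — a picture frame. The two full-height stiles are 375 mm tall; the top rail sits at z = 335 and is 40 mm tall, so the border above the opening is 375 − 335 = 40 mm, matching the stile x-width.


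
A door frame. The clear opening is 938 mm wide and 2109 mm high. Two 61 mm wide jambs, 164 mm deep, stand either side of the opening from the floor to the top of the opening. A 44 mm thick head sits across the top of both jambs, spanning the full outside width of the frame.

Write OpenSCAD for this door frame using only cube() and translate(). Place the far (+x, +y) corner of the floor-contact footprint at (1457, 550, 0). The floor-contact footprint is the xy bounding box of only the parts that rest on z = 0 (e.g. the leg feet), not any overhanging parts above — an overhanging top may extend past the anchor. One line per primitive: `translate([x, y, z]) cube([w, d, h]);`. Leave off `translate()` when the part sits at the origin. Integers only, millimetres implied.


translate([397, 386, 0]) cube([61, 164, 2109]);
translate([1396, 386, 0]) cube([61, 164, 2109]);
translate([397, 386, 2109]) cube([1060, 164, 44]);


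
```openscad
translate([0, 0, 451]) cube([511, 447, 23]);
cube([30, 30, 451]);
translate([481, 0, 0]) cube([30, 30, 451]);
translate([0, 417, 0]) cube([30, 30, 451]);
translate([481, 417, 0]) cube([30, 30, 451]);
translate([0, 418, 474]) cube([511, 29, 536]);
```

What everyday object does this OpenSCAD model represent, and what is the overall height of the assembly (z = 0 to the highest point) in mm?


A chair. The overall height is 1010 mm.

A slab on four corner posts with a tall panel at the back — a chair. The seat slab sits at z = 451 with thickness 23, and the 536 mm backrest starts at the seat top, so the overall height is 451 + 23 + 536 = 1010 mm.


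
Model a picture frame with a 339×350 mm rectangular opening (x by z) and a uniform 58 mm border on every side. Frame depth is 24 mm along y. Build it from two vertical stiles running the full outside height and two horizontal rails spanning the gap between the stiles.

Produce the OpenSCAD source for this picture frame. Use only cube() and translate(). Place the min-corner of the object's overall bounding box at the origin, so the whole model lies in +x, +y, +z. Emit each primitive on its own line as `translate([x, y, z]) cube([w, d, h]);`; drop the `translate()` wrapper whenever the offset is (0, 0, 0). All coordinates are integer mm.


cube([58, 24, 466]);
translate([397, 0, 0]) cube([58, 24, 466]);
translate([58, 0, 0]) cube([339, 24, 58]);
translate([58, 0, 408]) cube([339, 24, 58]);


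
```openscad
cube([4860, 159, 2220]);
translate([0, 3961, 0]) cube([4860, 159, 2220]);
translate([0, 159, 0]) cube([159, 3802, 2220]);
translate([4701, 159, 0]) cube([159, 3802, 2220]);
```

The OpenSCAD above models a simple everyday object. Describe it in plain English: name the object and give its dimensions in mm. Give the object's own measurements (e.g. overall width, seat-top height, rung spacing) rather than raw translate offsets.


The wall frame of a small rectangular building: four walls, each 2220 mm tall and 159 mm thick, enclosing a footprint 4860 mm (x) by 4120 mm (y) outside-to-outside, with no floor or roof. The front and back walls (the −y and +y sides) span the full width; the two side walls fit between them.


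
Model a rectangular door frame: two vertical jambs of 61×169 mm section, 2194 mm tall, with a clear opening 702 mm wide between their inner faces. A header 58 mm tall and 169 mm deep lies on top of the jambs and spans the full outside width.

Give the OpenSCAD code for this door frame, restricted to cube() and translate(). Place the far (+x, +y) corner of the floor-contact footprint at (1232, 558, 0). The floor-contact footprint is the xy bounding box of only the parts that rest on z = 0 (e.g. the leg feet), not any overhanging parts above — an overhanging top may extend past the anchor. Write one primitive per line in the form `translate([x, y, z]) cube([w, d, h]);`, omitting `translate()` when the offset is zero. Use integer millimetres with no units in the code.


translate([408, 389, 0]) cube([61, 169, 2194]);
translate([1171, 389, 0]) cube([61, 169, 2194]);
translate([408, 389, 2194]) cube([824, 169, 58]);


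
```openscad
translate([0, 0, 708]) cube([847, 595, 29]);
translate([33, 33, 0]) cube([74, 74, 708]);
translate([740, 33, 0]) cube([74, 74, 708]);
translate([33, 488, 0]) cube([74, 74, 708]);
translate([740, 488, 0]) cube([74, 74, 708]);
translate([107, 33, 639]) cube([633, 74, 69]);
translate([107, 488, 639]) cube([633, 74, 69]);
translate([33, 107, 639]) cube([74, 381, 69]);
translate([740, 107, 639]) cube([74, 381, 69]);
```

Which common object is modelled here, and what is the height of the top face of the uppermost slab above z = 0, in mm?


A table. The table height is 737 mm.

A 847×595×29 slab sits at z = 708 on four 74 mm square posts — a table. The top surface is at 708 + 29 = 737 mm.


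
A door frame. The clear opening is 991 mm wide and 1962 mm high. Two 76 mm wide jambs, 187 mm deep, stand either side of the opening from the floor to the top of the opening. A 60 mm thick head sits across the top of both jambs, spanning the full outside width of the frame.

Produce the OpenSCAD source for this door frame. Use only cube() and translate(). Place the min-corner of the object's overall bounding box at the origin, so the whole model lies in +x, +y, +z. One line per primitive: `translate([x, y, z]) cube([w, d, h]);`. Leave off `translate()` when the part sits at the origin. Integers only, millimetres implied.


cube([76, 187, 1962]);
translate([1067, 0, 0]) cube([76, 187, 1962]);
translate([0, 0, 1962]) cube([1143, 187, 60]);


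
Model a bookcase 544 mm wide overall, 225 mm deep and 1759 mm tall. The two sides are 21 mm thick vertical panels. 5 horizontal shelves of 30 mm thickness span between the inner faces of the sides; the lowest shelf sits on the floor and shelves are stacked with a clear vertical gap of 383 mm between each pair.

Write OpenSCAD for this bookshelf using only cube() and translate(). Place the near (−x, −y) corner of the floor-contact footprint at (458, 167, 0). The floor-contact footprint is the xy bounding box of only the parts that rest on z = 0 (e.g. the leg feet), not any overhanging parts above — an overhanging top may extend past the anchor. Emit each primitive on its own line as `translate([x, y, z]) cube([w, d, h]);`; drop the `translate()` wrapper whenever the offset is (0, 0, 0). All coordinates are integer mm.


translate([458, 167, 0]) cube([21, 225, 1759]);
translate([981, 167, 0]) cube([21, 225, 1759]);
translate([479, 167, 0]) cube([502, 225, 30]);
translate([479, 167, 413]) cube([502, 225, 30]);
translate([479, 167, 826]) cube([502, 225, 30]);
translate([479, 167, 1239]) cube([502, 225, 30]);
translate([479, 167, 1652]) cube([502, 225, 30]);
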